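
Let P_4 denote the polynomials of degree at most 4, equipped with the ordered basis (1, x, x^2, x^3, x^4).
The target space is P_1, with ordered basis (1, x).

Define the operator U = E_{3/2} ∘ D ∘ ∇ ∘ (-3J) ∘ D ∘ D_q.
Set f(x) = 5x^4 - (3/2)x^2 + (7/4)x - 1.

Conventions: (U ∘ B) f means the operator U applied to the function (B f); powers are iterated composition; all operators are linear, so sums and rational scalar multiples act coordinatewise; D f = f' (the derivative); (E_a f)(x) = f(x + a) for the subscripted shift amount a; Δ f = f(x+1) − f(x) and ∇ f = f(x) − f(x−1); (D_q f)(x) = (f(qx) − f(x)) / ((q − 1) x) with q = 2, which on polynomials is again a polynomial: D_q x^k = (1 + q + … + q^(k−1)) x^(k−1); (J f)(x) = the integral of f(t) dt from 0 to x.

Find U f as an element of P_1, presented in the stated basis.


g(x) = -1350x - 1350

D_q f = 75x^3 - (9/2)x + 7/4
D D_q f = 225x^2 - 9/2
J (D ∘ D_q) f = 75x^3 - (9/2)x
(-3J) (D ∘ D_q) f = -225x^3 + (27/2)x
∇ (-3J) (D ∘ D_q) f = -675x^2 + 675x - 423/2
D ∇ (-3J) (D ∘ D_q) f = -1350x + 675
E_{3/2} D ∇ (-3J) (D ∘ D_q) f = -1350x - 1350


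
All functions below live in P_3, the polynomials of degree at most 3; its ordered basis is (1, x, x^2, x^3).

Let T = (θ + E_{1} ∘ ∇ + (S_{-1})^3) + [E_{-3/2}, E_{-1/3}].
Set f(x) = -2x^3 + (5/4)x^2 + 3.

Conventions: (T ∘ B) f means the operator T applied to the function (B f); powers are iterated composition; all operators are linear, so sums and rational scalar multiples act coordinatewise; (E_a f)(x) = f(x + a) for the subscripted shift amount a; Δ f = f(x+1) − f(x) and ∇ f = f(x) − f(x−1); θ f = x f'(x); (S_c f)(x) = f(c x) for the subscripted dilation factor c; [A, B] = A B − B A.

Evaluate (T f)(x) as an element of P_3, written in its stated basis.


θ f = -6x^3 + (5/2)x^2
∇ f = -6x^2 + (17/2)x - 13/4
E_{1} ∇ f = -6x^2 - (7/2)x - 3/4
S_{-1} f = 2x^3 + (5/4)x^2 + 3
S_{-1} S_{-1} f = -2x^3 + (5/4)x^2 + 3
S_{-1} S_{-1} S_{-1} f = 2x^3 + (5/4)x^2 + 3
(θ + E_{1} ∘ ∇ + (S_{-1})^3) f = -4x^3 - (9/4)x^2 - (7/2)x + 9/4
E_{-1/3} f = -2x^3 + (13/4)x^2 - (3/2)x + 347/108
E_{-3/2} E_{-1/3} f = -2x^3 + (49/4)x^2 - (99/4)x + 8435/432
E_{-3/2} f = -2x^3 + (41/4)x^2 - (69/4)x + 201/16
E_{-1/3} E_{-3/2} f = -2x^3 + (49/4)x^2 - (99/4)x + 8435/432
[E_{-3/2}, E_{-1/3}] f = 0
((θ + E_{1} ∘ ∇ + (S_{-1})^3) + [E_{-3/2}, E_{-1/3}]) f = -4x^3 - (9/4)x^2 - (7/2)x + 9/4

g(x) = -4x^3 - (9/4)x^2 - (7/2)x + 9/4


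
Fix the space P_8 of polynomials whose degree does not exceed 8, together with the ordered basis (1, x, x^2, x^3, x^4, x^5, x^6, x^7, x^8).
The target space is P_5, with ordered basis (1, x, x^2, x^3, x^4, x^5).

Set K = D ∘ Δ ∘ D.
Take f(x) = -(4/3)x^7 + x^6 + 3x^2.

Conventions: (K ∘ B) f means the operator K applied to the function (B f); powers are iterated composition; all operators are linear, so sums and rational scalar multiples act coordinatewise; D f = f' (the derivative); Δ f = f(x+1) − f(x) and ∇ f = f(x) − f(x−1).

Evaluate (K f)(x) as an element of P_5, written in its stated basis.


D f = -(28/3)x^6 + 6x^5 + 6x
Δ D f = -56x^5 - 110x^4 - (380/3)x^3 - 80x^2 - 26x + 8/3
D (Δ ∘ D) f = -280x^4 - 440x^3 - 380x^2 - 160x - 26

the image equals g(x) = -280x^4 - 440x^3 - 380x^2 - 160x - 26


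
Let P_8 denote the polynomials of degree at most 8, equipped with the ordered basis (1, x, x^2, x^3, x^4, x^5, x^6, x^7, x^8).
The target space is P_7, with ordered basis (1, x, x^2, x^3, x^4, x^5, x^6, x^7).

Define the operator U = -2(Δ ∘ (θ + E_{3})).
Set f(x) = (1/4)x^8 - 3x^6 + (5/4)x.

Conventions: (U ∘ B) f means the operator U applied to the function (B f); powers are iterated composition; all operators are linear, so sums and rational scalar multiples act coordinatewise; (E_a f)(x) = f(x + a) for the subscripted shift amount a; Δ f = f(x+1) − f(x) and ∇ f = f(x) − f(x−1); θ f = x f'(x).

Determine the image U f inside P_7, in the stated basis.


θ f = 2x^8 - 18x^6 + (5/4)x
E_{3} f = (1/4)x^8 + 6x^7 + 60x^6 + 324x^5 + (2025/2)x^4 + 1782x^3 + 1458x^2 + (5/4)x - 543
(θ + E_{3}) f = (9/4)x^8 + 6x^7 + 42x^6 + 324x^5 + (2025/2)x^4 + 1782x^3 + 1458x^2 + (5/2)x - 543
Δ (θ + E_{3}) f = 18x^7 + 105x^6 + 504x^5 + (5235/2)x^4 + 8466x^3 + 15480x^2 + 14244x + 18517/4
(-2(Δ ∘ (θ + E_{3}))) f = -36x^7 - 210x^6 - 1008x^5 - 5235x^4 - 16932x^3 - 30960x^2 - 28488x - 18517/2

the result is g(x) = -36x^7 - 210x^6 - 1008x^5 - 5235x^4 - 16932x^3 - 30960x^2 - 28488x - 18517/2


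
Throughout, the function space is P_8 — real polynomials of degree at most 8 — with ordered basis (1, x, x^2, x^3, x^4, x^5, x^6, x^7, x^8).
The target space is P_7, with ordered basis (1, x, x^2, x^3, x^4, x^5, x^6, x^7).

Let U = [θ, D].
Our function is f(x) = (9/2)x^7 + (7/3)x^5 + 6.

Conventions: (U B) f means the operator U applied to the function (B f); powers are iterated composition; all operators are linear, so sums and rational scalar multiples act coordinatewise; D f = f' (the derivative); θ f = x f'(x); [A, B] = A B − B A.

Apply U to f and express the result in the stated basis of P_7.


the result is g(x) = -(63/2)x^6 - (35/3)x^4

D f = (63/2)x^6 + (35/3)x^4
θ D f = 189x^6 + (140/3)x^4
θ f = (63/2)x^7 + (35/3)x^5
D θ f = (441/2)x^6 + (175/3)x^4
[θ, D] f = -(63/2)x^6 - (35/3)x^4


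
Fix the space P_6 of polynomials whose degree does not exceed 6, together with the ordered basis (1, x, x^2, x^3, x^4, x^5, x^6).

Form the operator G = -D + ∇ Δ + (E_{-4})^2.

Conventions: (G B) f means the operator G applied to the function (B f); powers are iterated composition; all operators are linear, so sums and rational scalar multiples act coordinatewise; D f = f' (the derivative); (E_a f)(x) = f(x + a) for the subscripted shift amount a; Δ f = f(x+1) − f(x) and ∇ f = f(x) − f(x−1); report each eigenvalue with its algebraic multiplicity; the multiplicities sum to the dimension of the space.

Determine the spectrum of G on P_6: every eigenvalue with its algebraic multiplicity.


λ = 1 (multiplicity 7)

image of 1: 1
image of x: x - 9
image of x^2: x^2 - 18x + 66
image of x^3: x^3 - 27x^2 + 198x - 512
image of x^4: x^4 - 36x^3 + 396x^2 - 2048x + 4098
image of x^5: x^5 - 45x^4 + 660x^3 - 5120x^2 + 20490x - 32768
image of x^6: x^6 - 54x^5 + 990x^4 - 10240x^3 + 61470x^2 - 196608x + 262146
the matrix is upper triangular; its diagonal is (1, 1, 1, 1, 1, 1, 1)
for a triangular matrix the eigenvalues are the diagonal entries, with algebraic multiplicity their repetition count


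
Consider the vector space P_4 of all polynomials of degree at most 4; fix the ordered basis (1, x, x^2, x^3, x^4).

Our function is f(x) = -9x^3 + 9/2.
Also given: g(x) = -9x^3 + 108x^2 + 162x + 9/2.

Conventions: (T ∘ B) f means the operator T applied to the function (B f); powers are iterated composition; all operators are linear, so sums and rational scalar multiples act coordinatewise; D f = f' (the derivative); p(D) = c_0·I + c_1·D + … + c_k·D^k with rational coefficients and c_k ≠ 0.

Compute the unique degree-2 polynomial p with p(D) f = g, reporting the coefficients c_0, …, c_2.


p(D) = I − 4·D − 3·D^2, i.e. c_0 = 1, c_1 = -4, c_2 = -3

D^0 f = -9x^3 + 9/2
D^1 f = -27x^2
D^2 f = -54x
matching coefficients of g against c_0 f + c_1 Df + … from the top degree down determines the c_i
solution: c_0 = 1, c_1 = -4, c_2 = -3


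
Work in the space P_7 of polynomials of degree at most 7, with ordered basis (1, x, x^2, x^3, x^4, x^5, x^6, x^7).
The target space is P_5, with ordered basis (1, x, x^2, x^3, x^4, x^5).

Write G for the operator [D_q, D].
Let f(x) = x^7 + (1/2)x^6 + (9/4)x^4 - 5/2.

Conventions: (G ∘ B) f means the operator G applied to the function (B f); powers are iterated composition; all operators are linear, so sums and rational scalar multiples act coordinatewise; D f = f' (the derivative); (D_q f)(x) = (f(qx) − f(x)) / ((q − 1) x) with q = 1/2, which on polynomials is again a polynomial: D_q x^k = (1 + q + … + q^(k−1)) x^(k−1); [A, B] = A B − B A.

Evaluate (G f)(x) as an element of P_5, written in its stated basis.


D f = 7x^6 + 3x^5 + 9x^3
D_q D f = (441/32)x^5 + (93/16)x^4 + (63/4)x^2
D_q f = (127/64)x^6 + (63/64)x^5 + (135/32)x^3
D D_q f = (381/32)x^5 + (315/64)x^4 + (405/32)x^2
[D_q, D] f = (15/8)x^5 + (57/64)x^4 + (99/32)x^2

g(x) = (15/8)x^5 + (57/64)x^4 + (99/32)x^2


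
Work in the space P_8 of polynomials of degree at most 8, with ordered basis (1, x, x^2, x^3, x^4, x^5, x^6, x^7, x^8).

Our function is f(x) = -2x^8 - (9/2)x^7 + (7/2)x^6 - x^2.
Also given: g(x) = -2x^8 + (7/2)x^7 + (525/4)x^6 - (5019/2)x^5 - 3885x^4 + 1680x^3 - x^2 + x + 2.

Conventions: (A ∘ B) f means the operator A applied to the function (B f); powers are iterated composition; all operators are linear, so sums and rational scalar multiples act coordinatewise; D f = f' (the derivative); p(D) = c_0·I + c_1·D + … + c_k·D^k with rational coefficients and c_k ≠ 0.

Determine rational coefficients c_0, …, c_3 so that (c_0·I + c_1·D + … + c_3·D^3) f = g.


c_0 = 1, c_1 = -1/2, c_2 = -1, c_3 = 4

D^0 f = -2x^8 - (9/2)x^7 + (7/2)x^6 - x^2
D^1 f = -16x^7 - (63/2)x^6 + 21x^5 - 2x
D^2 f = -112x^6 - 189x^5 + 105x^4 - 2
D^3 f = -672x^5 - 945x^4 + 420x^3
matching coefficients of g against c_0 f + c_1 Df + … from the top degree down determines the c_i
solution: c_0 = 1, c_1 = -1/2, c_2 = -1, c_3 = 4


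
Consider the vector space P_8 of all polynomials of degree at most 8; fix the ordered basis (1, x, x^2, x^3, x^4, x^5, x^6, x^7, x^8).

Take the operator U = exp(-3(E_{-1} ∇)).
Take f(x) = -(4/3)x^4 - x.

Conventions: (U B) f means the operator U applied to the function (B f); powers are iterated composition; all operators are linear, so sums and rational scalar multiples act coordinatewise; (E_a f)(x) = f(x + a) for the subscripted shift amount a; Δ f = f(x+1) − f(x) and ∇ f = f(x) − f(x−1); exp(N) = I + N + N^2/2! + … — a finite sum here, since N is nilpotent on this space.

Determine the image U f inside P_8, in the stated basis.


the image equals g(x) = -(4/3)x^4 + 16x^3 - 144x^2 + 687x - 1473

order-1 term: 16x^3 - 72x^2 + 112x - 57
order-2 term: -72x^2 + 432x - 660
order-3 term: 144x - 648
order-4 term: -108
the series for exp(-3(E_{-1} ∇)) f terminates at order 4
exp(-3(E_{-1} ∇)) f = -(4/3)x^4 + 16x^3 - 144x^2 + 687x - 1473


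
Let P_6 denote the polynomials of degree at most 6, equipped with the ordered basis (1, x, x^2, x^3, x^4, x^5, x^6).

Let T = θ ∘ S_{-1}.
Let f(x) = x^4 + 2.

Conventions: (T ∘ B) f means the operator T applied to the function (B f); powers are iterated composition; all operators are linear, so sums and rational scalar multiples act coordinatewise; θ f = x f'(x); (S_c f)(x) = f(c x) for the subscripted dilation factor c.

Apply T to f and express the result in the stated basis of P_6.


the image equals g(x) = 4x^4

S_{-1} f = x^4 + 2
θ S_{-1} f = 4x^4


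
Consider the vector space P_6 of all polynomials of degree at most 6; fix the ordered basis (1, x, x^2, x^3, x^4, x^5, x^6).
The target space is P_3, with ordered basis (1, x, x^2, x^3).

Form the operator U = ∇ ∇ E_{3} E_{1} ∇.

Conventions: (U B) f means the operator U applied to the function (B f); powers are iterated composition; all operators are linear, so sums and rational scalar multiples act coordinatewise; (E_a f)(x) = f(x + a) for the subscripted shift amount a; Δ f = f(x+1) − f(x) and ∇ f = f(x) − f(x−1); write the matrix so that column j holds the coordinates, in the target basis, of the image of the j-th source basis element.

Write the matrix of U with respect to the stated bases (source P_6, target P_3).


image of 1: 0
image of x: 0
image of x^2: 0
image of x^3: 6
image of x^4: 24x + 60
image of x^5: 60x^2 + 300x + 390
image of x^6: 120x^3 + 900x^2 + 2340x + 2100
each image's coordinates form column j of the matrix

the matrix is [[0, 0, 0, 6, 60, 390, 2100]; [0, 0, 0, 0, 24, 300, 2340]; [0, 0, 0, 0, 0, 60, 900]; [0, 0, 0, 0, 0, 0, 120]] (rows listed top to bottom)


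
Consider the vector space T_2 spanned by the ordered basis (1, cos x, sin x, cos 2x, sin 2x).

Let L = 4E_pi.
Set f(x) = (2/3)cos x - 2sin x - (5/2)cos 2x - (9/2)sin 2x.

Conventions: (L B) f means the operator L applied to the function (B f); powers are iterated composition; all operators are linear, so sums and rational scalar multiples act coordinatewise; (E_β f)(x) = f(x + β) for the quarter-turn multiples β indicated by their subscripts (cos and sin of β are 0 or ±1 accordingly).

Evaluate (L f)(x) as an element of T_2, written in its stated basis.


the result is g(x) = -(8/3)cos x + 8sin x - 10cos 2x - 18sin 2x

E_pi f = -(2/3)cos x + 2sin x - (5/2)cos 2x - (9/2)sin 2x
(4E_pi) f = -(8/3)cos x + 8sin x - 10cos 2x - 18sin 2x


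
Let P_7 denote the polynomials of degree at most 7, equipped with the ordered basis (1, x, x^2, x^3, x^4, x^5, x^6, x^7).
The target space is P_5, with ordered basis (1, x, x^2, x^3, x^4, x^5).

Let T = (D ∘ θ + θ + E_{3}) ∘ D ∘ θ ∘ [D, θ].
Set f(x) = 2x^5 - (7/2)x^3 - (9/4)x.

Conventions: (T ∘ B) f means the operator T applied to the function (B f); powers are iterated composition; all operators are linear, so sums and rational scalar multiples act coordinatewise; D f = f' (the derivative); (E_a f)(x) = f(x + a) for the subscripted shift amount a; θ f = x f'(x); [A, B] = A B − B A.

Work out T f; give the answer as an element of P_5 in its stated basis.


θ f = 10x^5 - (21/2)x^3 - (9/4)x
D θ f = 50x^4 - (63/2)x^2 - 9/4
D f = 10x^4 - (21/2)x^2 - 9/4
θ D f = 40x^4 - 21x^2
[D, θ] f = 10x^4 - (21/2)x^2 - 9/4
θ [D, θ] f = 40x^4 - 21x^2
D (θ ∘ [D, θ]) f = 160x^3 - 42x
θ (D ∘ θ ∘ [D, θ]) f = 480x^3 - 42x
D θ (D ∘ θ ∘ [D, θ]) f = 1440x^2 - 42
θ (D ∘ θ ∘ [D, θ]) f = 480x^3 - 42x
E_{3} (D ∘ θ ∘ [D, θ]) f = 160x^3 + 1440x^2 + 4278x + 4194
(D ∘ θ + θ + E_{3}) (D ∘ θ ∘ [D, θ]) f = 640x^3 + 2880x^2 + 4236x + 4152

the image equals g(x) = 640x^3 + 2880x^2 + 4236x + 4152


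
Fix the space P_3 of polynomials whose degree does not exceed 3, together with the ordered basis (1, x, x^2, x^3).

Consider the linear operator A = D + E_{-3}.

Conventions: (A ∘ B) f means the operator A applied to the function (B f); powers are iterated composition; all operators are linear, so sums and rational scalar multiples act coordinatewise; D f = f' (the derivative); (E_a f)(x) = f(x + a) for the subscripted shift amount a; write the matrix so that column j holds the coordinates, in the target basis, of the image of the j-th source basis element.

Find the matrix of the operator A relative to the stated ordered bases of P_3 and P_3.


the matrix is [[1, -2, 9, -27]; [0, 1, -4, 27]; [0, 0, 1, -6]; [0, 0, 0, 1]] (rows listed top to bottom)

image of 1: 1
image of x: x - 2
image of x^2: x^2 - 4x + 9
image of x^3: x^3 - 6x^2 + 27x - 27
each image's coordinates form column j of the matrix


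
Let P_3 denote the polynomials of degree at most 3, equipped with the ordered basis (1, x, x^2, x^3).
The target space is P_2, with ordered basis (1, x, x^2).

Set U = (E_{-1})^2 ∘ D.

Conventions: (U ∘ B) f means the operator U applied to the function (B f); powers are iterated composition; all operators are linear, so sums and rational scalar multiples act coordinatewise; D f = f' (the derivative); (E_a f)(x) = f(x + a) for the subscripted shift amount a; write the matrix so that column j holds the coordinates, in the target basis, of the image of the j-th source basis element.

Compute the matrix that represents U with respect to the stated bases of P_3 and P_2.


image of 1: 0
image of x: 1
image of x^2: 2x - 4
image of x^3: 3x^2 - 12x + 12
each image's coordinates form column j of the matrix

the matrix is [[0, 1, -4, 12]; [0, 0, 2, -12]; [0, 0, 0, 3]] (rows listed top to bottom)


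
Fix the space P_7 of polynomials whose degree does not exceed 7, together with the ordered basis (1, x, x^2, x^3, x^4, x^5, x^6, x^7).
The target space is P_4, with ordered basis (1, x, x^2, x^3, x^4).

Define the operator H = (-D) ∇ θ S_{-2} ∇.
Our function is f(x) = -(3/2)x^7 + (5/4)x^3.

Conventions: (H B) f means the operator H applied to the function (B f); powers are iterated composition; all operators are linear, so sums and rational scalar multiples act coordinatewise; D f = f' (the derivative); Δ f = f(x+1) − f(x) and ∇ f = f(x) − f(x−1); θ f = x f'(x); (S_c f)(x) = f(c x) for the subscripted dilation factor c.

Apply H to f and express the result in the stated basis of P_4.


the image equals g(x) = 120960x^4 - 141120x^3 + 131040x^2 - 52920x + 9096

∇ f = -(21/2)x^6 + (63/2)x^5 - (105/2)x^4 + (105/2)x^3 - (111/4)x^2 + (27/4)x - 1/4
S_{-2} ∇ f = -672x^6 - 1008x^5 - 840x^4 - 420x^3 - 111x^2 - (27/2)x - 1/4
θ (S_{-2} ∇) f = -4032x^6 - 5040x^5 - 3360x^4 - 1260x^3 - 222x^2 - (27/2)x
∇ θ (S_{-2} ∇) f = -24192x^5 + 35280x^4 - 43680x^3 + 26460x^2 - 9096x + 2601/2
D (∇ θ) (S_{-2} ∇) f = -120960x^4 + 141120x^3 - 131040x^2 + 52920x - 9096
(-D) (∇ θ) (S_{-2} ∇) f = 120960x^4 - 141120x^3 + 131040x^2 - 52920x + 9096


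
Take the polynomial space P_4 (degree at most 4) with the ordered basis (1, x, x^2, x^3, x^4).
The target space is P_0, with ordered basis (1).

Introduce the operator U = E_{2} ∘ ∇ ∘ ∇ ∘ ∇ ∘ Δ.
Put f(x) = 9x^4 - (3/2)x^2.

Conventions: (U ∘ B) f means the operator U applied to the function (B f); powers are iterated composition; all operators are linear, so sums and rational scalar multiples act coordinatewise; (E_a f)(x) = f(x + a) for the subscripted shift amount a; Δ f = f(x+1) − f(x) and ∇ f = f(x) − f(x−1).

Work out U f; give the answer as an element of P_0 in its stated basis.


Δ f = 36x^3 + 54x^2 + 33x + 15/2
∇ Δ f = 108x^2 + 15
∇ (∇ ∘ Δ) f = 216x - 108
∇ ∇ (∇ ∘ Δ) f = 216
E_{2} (∇ ∘ ∇) (∇ ∘ Δ) f = 216

the result is g(x) = 216


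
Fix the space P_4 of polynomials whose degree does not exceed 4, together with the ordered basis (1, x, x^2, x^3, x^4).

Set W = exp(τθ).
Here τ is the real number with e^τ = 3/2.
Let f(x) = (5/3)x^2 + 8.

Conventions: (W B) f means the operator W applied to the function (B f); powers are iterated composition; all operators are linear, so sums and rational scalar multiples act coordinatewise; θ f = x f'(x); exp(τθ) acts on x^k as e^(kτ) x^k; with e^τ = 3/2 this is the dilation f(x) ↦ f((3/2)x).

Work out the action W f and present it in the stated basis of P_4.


exp(τθ) x^k = e^(kτ) x^k; with e^τ = 3/2 this sends x^k to (3/2)^k x^k
x^2 ↦ 9/4 x^2
applying this coordinatewise to f: exp(τθ) f = (15/4)x^2 + 8

the image equals g(x) = (15/4)x^2 + 8


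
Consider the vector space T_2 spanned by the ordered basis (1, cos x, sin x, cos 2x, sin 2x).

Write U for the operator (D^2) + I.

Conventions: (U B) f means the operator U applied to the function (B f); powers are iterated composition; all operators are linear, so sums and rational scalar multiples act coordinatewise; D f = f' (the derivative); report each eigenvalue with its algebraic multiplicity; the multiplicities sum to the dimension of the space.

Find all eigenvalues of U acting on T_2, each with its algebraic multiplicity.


image of 1: 1
image of cos x: 0
image of sin x: 0
image of cos 2x: -3cos 2x
image of sin 2x: -3sin 2x
the matrix is diagonal; its diagonal is (1, 0, 0, -3, -3)
for a triangular matrix the eigenvalues are the diagonal entries, with algebraic multiplicity their repetition count

λ = -3 (multiplicity 2), λ = 0 (multiplicity 2), λ = 1 (multiplicity 1)


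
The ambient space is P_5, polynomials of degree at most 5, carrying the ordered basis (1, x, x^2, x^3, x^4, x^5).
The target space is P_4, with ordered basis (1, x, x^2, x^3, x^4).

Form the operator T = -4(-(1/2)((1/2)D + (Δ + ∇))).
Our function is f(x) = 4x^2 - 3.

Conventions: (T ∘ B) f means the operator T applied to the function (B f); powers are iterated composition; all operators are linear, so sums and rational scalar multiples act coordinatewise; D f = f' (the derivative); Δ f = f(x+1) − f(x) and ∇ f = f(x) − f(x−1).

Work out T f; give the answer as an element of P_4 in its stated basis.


the image equals g(x) = 40x

D f = 8x
((1/2)D) f = 4x
Δ f = 8x + 4
∇ f = 8x - 4
(Δ + ∇) f = 16x
((1/2)D + (Δ + ∇)) f = 20x
(-(1/2)((1/2)D + (Δ + ∇))) f = -10x
(-4(-(1/2)((1/2)D + (Δ + ∇)))) f = 40x


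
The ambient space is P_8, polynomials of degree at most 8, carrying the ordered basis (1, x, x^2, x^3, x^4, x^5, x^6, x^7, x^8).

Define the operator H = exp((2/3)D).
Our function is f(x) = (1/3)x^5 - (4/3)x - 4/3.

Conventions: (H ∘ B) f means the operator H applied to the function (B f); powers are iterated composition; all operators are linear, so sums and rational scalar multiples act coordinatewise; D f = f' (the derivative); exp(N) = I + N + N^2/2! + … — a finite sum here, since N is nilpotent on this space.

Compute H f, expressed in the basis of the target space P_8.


the image equals g(x) = (1/3)x^5 + (10/9)x^4 + (40/27)x^3 + (80/81)x^2 - (244/243)x - 1588/729

order-1 term: (10/9)x^4 - 8/9
order-2 term: (40/27)x^3
order-3 term: (80/81)x^2
order-4 term: (80/243)x
order-5 term: 32/729
the series for exp((2/3)D) f terminates at order 5
exp((2/3)D) f = (1/3)x^5 + (10/9)x^4 + (40/27)x^3 + (80/81)x^2 - (244/243)x - 1588/729


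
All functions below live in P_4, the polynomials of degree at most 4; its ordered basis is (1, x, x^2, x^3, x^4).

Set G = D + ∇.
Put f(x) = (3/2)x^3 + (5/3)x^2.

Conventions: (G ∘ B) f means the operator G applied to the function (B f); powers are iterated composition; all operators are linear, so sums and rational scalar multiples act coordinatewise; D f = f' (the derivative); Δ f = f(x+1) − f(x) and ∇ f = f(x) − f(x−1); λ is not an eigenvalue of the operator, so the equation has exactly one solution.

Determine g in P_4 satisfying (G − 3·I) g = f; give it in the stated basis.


g(x) = -(1/2)x^3 - (14/9)x^2 - (85/54)x - 113/162

write g with unknown coordinates in the stated basis and equate coefficients in (G − 3·I) g = f
solving from the highest basis element down gives g = -(1/2)x^3 - (14/9)x^2 - (85/54)x - 113/162
check: G g = -3x^2 - (85/18)x - 113/54
so G g − 3·g = (3/2)x^3 + (5/3)x^2 = f ✓


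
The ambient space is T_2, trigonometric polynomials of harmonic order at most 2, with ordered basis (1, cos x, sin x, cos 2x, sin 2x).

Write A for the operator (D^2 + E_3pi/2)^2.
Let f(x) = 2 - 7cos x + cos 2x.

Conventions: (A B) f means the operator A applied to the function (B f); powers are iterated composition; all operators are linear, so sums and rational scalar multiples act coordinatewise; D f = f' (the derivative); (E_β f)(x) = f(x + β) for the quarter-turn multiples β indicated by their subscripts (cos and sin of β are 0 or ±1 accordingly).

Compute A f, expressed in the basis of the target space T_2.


g(x) = 2 + 14sin x + 25cos 2x

D f = 7sin x - 2sin 2x
D D f = 7cos x - 4cos 2x
E_3pi/2 f = 2 - 7sin x - cos 2x
(D^2 + E_3pi/2) f = 2 + 7cos x - 7sin x - 5cos 2x
D (D^2 + E_3pi/2) f = -7cos x - 7sin x + 10sin 2x
D D (D^2 + E_3pi/2) f = -7cos x + 7sin x + 20cos 2x
E_3pi/2 (D^2 + E_3pi/2) f = 2 + 7cos x + 7sin x + 5cos 2x
(D^2 + E_3pi/2) (D^2 + E_3pi/2) f = 2 + 14sin x + 25cos 2x


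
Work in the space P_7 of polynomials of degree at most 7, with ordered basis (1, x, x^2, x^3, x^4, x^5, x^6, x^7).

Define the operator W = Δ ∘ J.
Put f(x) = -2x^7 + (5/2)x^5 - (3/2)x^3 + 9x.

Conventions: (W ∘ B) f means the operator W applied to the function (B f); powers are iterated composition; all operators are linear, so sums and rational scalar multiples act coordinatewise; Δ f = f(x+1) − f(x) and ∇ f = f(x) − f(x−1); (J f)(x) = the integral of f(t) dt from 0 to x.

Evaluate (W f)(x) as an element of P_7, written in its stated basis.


J f = -(1/4)x^8 + (5/12)x^6 - (3/8)x^4 + (9/2)x^2
Δ J f = -2x^7 - 7x^6 - (23/2)x^5 - (45/4)x^4 - (43/6)x^3 - 3x^2 + 8x + 103/24

g(x) = -2x^7 - 7x^6 - (23/2)x^5 - (45/4)x^4 - (43/6)x^3 - 3x^2 + 8x + 103/24


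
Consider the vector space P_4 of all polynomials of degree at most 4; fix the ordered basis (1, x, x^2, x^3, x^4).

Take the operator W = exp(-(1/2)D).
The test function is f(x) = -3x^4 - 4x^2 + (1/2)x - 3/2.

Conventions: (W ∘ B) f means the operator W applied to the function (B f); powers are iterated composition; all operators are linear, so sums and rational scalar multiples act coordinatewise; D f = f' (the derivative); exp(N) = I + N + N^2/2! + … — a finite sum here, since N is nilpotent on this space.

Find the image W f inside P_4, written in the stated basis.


the image equals g(x) = -3x^4 + 6x^3 - (17/2)x^2 + 6x - 47/16

order-1 term: 6x^3 + 4x - 1/4
order-2 term: -(9/2)x^2 - 1
order-3 term: (3/2)x
order-4 term: -3/16
the series for exp(-(1/2)D) f terminates at order 4
exp(-(1/2)D) f = -3x^4 + 6x^3 - (17/2)x^2 + 6x - 47/16


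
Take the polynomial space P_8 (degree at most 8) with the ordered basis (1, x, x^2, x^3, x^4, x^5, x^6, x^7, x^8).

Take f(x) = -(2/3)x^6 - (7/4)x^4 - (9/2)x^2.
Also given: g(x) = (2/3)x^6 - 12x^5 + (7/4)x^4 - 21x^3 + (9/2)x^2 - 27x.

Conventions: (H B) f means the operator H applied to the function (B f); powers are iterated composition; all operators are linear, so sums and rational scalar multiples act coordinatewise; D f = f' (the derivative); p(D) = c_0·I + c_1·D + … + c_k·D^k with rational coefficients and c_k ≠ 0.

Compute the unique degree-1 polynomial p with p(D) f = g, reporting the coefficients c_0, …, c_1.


D^0 f = -(2/3)x^6 - (7/4)x^4 - (9/2)x^2
D^1 f = -4x^5 - 7x^3 - 9x
matching coefficients of g against c_0 f + c_1 Df + … from the top degree down determines the c_i
solution: c_0 = -1, c_1 = 3

c_0 = -1, c_1 = 3


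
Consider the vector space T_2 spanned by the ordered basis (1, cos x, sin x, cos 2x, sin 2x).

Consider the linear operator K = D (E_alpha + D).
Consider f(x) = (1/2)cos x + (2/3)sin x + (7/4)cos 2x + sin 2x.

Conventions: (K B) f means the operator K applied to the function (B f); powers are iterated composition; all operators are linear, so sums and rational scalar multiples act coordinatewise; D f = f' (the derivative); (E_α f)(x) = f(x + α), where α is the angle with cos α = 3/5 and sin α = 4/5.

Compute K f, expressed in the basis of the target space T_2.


E_alpha f = (5/6)cos x + (47/100)cos 2x - (49/25)sin 2x
D f = (2/3)cos x - (1/2)sin x + 2cos 2x - (7/2)sin 2x
(E_alpha + D) f = (3/2)cos x - (1/2)sin x + (247/100)cos 2x - (273/50)sin 2x
D (E_alpha + D) f = -(1/2)cos x - (3/2)sin x - (273/25)cos 2x - (247/50)sin 2x

the result is g(x) = -(1/2)cos x - (3/2)sin x - (273/25)cos 2x - (247/50)sin 2x


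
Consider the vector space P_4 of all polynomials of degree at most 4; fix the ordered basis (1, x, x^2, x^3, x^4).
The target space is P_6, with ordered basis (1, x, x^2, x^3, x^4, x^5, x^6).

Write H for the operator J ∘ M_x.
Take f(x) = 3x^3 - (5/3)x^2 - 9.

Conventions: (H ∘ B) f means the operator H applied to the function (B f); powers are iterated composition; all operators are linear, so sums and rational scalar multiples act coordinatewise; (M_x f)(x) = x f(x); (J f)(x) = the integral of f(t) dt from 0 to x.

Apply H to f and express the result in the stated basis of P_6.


M_x f = 3x^4 - (5/3)x^3 - 9x
J M_x f = (3/5)x^5 - (5/12)x^4 - (9/2)x^2

the image equals g(x) = (3/5)x^5 - (5/12)x^4 - (9/2)x^2


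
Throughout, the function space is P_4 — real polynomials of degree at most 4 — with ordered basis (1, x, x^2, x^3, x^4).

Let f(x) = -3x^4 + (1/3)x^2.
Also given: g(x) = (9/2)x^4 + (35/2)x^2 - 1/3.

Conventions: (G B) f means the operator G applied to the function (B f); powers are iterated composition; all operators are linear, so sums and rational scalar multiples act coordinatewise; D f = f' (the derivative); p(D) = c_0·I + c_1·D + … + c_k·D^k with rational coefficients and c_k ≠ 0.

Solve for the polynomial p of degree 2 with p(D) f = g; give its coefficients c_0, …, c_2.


D^0 f = -3x^4 + (1/3)x^2
D^1 f = -12x^3 + (2/3)x
D^2 f = -36x^2 + 2/3
matching coefficients of g against c_0 f + c_1 Df + … from the top degree down determines the c_i
solution: c_0 = -3/2, c_1 = 0, c_2 = -1/2

p(D) = -(3/2)·I − (1/2)·D^2, i.e. c_0 = -3/2, c_1 = 0, c_2 = -1/2


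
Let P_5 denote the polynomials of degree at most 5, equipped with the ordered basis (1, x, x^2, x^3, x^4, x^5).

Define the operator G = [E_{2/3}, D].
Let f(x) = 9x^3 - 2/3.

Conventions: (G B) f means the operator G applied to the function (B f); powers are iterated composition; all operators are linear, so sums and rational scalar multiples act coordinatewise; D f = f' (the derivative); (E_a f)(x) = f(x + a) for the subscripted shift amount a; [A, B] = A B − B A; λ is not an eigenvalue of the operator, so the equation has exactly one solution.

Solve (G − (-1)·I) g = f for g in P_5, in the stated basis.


write g with unknown coordinates in the stated basis and equate coefficients in (G − (-1)·I) g = f
solving from the highest basis element down gives g = 9x^3 - 2/3
check: G g = 0
so G g − (-1)·g = 9x^3 - 2/3 = f ✓

the image equals g(x) = 9x^3 - 2/3


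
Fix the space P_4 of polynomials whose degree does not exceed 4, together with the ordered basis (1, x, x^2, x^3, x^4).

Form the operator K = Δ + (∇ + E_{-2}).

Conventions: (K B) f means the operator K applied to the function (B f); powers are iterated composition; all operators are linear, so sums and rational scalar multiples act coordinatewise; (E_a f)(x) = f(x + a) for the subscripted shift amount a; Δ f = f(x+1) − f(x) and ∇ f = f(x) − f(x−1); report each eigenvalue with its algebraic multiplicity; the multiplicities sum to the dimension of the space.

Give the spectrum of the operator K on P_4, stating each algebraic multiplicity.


λ = 1 (multiplicity 5)

image of 1: 1
image of x: x
image of x^2: x^2 + 4
image of x^3: x^3 + 12x - 6
image of x^4: x^4 + 24x^2 - 24x + 16
the matrix is upper triangular; its diagonal is (1, 1, 1, 1, 1)
for a triangular matrix the eigenvalues are the diagonal entries, with algebraic multiplicity their repetition count


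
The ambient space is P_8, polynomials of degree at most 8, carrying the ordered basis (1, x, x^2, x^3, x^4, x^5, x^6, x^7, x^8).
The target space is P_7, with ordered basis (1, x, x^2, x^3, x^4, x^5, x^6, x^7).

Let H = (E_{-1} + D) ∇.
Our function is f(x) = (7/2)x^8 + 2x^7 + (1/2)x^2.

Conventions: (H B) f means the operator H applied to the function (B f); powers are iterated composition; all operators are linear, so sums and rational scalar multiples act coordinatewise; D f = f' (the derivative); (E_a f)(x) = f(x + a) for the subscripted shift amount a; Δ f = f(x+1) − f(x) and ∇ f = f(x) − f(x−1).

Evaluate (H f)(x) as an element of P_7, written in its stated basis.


the result is g(x) = 28x^7 - 84x^6 + 742x^5 - 2415x^4 + 4326x^3 - 4494x^2 + 2563x - 625

∇ f = 28x^7 - 84x^6 + 154x^5 - 175x^4 + 126x^3 - 56x^2 + 15x - 2
E_{-1} ∇ f = 28x^7 - 280x^6 + 1246x^5 - 3185x^4 + 5026x^3 - 4872x^2 + 2675x - 640
D ∇ f = 196x^6 - 504x^5 + 770x^4 - 700x^3 + 378x^2 - 112x + 15
(E_{-1} + D) ∇ f = 28x^7 - 84x^6 + 742x^5 - 2415x^4 + 4326x^3 - 4494x^2 + 2563x - 625


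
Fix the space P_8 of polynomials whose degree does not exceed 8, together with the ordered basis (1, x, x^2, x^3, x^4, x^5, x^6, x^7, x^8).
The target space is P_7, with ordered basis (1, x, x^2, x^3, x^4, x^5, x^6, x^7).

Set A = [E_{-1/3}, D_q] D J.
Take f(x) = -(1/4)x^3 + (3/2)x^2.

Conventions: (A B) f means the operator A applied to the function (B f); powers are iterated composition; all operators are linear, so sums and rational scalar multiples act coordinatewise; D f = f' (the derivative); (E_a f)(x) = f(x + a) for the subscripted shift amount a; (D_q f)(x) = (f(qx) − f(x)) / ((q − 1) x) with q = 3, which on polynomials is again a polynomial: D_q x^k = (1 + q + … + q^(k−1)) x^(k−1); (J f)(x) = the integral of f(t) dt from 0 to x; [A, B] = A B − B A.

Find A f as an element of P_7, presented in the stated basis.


J f = -(1/16)x^4 + (1/2)x^3
D J f = -(1/4)x^3 + (3/2)x^2
D_q (D J) f = -(13/4)x^2 + 6x
E_{-1/3} D_q (D J) f = -(13/4)x^2 + (49/6)x - 85/36
E_{-1/3} (D J) f = -(1/4)x^3 + (7/4)x^2 - (13/12)x + 19/108
D_q E_{-1/3} (D J) f = -(13/4)x^2 + 7x - 13/12
[E_{-1/3}, D_q] (D J) f = (7/6)x - 23/18

g(x) = (7/6)x - 23/18


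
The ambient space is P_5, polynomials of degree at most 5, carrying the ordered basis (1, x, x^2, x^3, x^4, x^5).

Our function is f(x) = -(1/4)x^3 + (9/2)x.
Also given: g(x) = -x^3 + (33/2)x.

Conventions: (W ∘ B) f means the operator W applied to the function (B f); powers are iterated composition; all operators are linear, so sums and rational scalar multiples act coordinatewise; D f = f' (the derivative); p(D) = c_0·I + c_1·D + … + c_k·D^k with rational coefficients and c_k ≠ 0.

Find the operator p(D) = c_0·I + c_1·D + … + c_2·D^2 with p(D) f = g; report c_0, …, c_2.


D^0 f = -(1/4)x^3 + (9/2)x
D^1 f = -(3/4)x^2 + 9/2
D^2 f = -(3/2)x
matching coefficients of g against c_0 f + c_1 Df + … from the top degree down determines the c_i
solution: c_0 = 4, c_1 = 0, c_2 = 1

c_0 = 4, c_1 = 0, c_2 = 1


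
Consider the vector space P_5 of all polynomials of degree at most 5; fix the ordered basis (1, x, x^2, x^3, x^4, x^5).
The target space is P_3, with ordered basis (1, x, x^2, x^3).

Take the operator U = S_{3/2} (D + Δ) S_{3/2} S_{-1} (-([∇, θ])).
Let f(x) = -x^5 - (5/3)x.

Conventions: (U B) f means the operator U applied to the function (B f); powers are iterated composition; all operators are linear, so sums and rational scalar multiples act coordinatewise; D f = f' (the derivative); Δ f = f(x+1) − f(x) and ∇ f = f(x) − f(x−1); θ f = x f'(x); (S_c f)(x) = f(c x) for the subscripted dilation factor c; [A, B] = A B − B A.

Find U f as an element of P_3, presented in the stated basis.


θ f = -5x^5 - (5/3)x
∇ θ f = -25x^4 + 50x^3 - 50x^2 + 25x - 20/3
∇ f = -5x^4 + 10x^3 - 10x^2 + 5x - 8/3
θ ∇ f = -20x^4 + 30x^3 - 20x^2 + 5x
[∇, θ] f = -5x^4 + 20x^3 - 30x^2 + 20x - 20/3
(-([∇, θ])) f = 5x^4 - 20x^3 + 30x^2 - 20x + 20/3
S_{-1} (-([∇, θ])) f = 5x^4 + 20x^3 + 30x^2 + 20x + 20/3
S_{3/2} S_{-1} (-([∇, θ])) f = (405/16)x^4 + (135/2)x^3 + (135/2)x^2 + 30x + 20/3
D S_{3/2} S_{-1} (-([∇, θ])) f = (405/4)x^3 + (405/2)x^2 + 135x + 30
Δ S_{3/2} S_{-1} (-([∇, θ])) f = (405/4)x^3 + (2835/8)x^2 + (1755/4)x + 3045/16
(D + Δ) S_{3/2} S_{-1} (-([∇, θ])) f = (405/2)x^3 + (4455/8)x^2 + (2295/4)x + 3525/16
S_{3/2} ((D + Δ) S_{3/2} S_{-1}) (-([∇, θ])) f = (10935/16)x^3 + (40095/32)x^2 + (6885/8)x + 3525/16

the result is g(x) = (10935/16)x^3 + (40095/32)x^2 + (6885/8)x + 3525/16


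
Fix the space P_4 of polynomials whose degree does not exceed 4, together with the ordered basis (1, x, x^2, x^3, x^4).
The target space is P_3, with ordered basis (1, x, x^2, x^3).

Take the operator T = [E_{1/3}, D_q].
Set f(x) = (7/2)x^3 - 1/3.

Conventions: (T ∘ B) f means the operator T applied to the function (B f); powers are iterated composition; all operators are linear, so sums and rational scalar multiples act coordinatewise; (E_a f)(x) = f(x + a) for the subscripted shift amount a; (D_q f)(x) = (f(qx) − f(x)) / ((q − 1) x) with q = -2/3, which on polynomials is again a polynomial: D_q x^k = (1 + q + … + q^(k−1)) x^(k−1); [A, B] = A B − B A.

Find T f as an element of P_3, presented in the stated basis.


D_q f = (49/18)x^2
E_{1/3} D_q f = (49/18)x^2 + (49/27)x + 49/162
E_{1/3} f = (7/2)x^3 + (7/2)x^2 + (7/6)x - 11/54
D_q E_{1/3} f = (49/18)x^2 + (7/6)x + 7/6
[E_{1/3}, D_q] f = (35/54)x - 70/81

the image equals g(x) = (35/54)x - 70/81


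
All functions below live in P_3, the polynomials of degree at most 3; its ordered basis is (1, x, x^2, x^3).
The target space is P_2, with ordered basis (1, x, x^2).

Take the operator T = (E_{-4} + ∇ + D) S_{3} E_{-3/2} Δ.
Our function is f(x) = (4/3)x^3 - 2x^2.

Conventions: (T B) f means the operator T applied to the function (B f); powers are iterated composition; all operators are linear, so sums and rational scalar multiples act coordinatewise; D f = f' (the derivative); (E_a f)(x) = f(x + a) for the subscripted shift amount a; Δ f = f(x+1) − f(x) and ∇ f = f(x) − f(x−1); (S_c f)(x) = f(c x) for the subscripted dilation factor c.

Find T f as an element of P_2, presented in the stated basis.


Δ f = 4x^2 - 2/3
E_{-3/2} Δ f = 4x^2 - 12x + 25/3
S_{3} (E_{-3/2} Δ) f = 36x^2 - 36x + 25/3
E_{-4} S_{3} (E_{-3/2} Δ) f = 36x^2 - 324x + 2185/3
∇ S_{3} (E_{-3/2} Δ) f = 72x - 72
D S_{3} (E_{-3/2} Δ) f = 72x - 36
(E_{-4} + ∇ + D) S_{3} (E_{-3/2} Δ) f = 36x^2 - 180x + 1861/3

g(x) = 36x^2 - 180x + 1861/3


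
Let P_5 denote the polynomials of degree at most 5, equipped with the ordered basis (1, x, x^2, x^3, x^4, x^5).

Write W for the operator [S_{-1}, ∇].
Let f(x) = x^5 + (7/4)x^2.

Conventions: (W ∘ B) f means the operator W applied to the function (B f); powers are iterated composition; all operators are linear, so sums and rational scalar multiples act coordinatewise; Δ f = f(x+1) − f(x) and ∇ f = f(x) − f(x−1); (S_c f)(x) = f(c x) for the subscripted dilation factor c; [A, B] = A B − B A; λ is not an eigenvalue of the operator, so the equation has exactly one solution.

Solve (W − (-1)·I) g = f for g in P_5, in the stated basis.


write g with unknown coordinates in the stated basis and equate coefficients in (W − (-1)·I) g = f
solving from the highest basis element down gives g = x^5 - 10x^4 - 80x^3 + (1847/4)x^2 + 1767x - 3376
check: W g = 10x^4 + 80x^3 - 460x^2 - 1767x + 3376
so W g − (-1)·g = x^5 + (7/4)x^2 = f ✓

the image equals g(x) = x^5 - 10x^4 - 80x^3 + (1847/4)x^2 + 1767x - 3376


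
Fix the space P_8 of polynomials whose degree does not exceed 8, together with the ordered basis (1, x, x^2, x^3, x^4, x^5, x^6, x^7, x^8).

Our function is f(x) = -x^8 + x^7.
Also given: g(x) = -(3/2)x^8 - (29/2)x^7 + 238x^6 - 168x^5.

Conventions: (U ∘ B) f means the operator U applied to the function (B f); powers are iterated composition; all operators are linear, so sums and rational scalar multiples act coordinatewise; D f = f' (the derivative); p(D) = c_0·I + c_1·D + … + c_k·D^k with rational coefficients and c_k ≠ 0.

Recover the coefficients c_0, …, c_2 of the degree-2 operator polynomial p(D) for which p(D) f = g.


c_0 = 3/2, c_1 = 2, c_2 = -4

D^0 f = -x^8 + x^7
D^1 f = -8x^7 + 7x^6
D^2 f = -56x^6 + 42x^5
matching coefficients of g against c_0 f + c_1 Df + … from the top degree down determines the c_i
solution: c_0 = 3/2, c_1 = 2, c_2 = -4


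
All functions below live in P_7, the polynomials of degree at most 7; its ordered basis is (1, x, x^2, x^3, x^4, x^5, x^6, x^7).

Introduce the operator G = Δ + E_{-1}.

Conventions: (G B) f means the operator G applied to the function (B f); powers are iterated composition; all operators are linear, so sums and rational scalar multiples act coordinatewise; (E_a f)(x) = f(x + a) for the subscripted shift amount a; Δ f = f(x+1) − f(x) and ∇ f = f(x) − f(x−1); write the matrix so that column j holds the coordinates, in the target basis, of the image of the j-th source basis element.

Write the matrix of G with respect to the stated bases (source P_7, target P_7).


the matrix is [[1, 0, 2, 0, 2, 0, 2, 0]; [0, 1, 0, 6, 0, 10, 0, 14]; [0, 0, 1, 0, 12, 0, 30, 0]; [0, 0, 0, 1, 0, 20, 0, 70]; [0, 0, 0, 0, 1, 0, 30, 0]; [0, 0, 0, 0, 0, 1, 0, 42]; [0, 0, 0, 0, 0, 0, 1, 0]; [0, 0, 0, 0, 0, 0, 0, 1]] (rows listed top to bottom)

image of 1: 1
image of x: x
image of x^2: x^2 + 2
image of x^3: x^3 + 6x
image of x^4: x^4 + 12x^2 + 2
image of x^5: x^5 + 20x^3 + 10x
image of x^6: x^6 + 30x^4 + 30x^2 + 2
image of x^7: x^7 + 42x^5 + 70x^3 + 14x
each image's coordinates form column j of the matrix


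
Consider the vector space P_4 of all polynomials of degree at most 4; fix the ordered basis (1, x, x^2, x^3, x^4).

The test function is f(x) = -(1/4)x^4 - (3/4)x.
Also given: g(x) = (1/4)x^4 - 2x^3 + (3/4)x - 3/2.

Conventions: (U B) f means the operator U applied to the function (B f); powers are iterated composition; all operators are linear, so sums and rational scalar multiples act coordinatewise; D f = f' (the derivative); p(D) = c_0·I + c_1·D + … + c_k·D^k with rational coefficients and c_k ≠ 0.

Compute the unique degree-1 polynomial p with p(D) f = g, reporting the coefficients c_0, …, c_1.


D^0 f = -(1/4)x^4 - (3/4)x
D^1 f = -x^3 - 3/4
matching coefficients of g against c_0 f + c_1 Df + … from the top degree down determines the c_i
solution: c_0 = -1, c_1 = 2

p(D) = -I + 2·D, i.e. c_0 = -1, c_1 = 2
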